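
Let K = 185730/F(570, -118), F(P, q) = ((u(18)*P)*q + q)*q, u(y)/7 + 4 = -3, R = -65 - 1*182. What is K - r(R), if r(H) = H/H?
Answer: -194534563/194441698 ≈ -1.0005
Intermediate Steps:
R = -247 (R = -65 - 182 = -247)
u(y) = -49 (u(y) = -28 + 7*(-3) = -28 - 21 = -49)
r(H) = 1
F(P, q) = q*(q - 49*P*q) (F(P, q) = ((-49*P)*q + q)*q = (-49*P*q + q)*q = (q - 49*P*q)*q = q*(q - 49*P*q))
K = -92865/194441698 (K = 185730/(((-118)**2*(1 - 49*570))) = 185730/((13924*(1 - 27930))) = 185730/((13924*(-27929))) = 185730/(-388883396) = 185730*(-1/388883396) = -92865/194441698 ≈ -0.00047760)
K - r(R) = -92865/194441698 - 1*1 = -92865/194441698 - 1 = -194534563/194441698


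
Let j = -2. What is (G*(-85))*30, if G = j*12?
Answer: 61200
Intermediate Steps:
G = -24 (G = -2*12 = -24)
(G*(-85))*30 = -24*(-85)*30 = 2040*30 = 61200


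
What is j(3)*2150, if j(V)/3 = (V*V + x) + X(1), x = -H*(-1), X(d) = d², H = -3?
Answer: 45150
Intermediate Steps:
x = -3 (x = -1*(-3)*(-1) = 3*(-1) = -3)
j(V) = -6 + 3*V² (j(V) = 3*((V*V - 3) + 1²) = 3*((V² - 3) + 1) = 3*((-3 + V²) + 1) = 3*(-2 + V²) = -6 + 3*V²)
j(3)*2150 = (-6 + 3*3²)*2150 = (-6 + 3*9)*2150 = (-6 + 27)*2150 = 21*2150 = 45150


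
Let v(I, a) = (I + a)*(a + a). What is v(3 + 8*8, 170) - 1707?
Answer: 78873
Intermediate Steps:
v(I, a) = 2*a*(I + a) (v(I, a) = (I + a)*(2*a) = 2*a*(I + a))
v(3 + 8*8, 170) - 1707 = 2*170*((3 + 8*8) + 170) - 1707 = 2*170*((3 + 64) + 170) - 1707 = 2*170*(67 + 170) - 1707 = 2*170*237 - 1707 = 80580 - 1707 = 78873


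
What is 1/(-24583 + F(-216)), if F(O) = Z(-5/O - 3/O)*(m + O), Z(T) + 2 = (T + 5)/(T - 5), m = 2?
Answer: -67/1603833 ≈ -4.1775e-5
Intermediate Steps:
Z(T) = -2 + (5 + T)/(-5 + T) (Z(T) = -2 + (T + 5)/(T - 5) = -2 + (5 + T)/(-5 + T))
F(O) = (2 + O)*(15 + 8/O)/(-5 - 8/O) (F(O) = ((15 - (-5/O - 3/O))/(-5 + (-5/O - 3/O)))*(2 + O) = ((15 - (-8)/O)/(-5 - 8/O))*(2 + O) = ((15 + 8/O)/(-5 - 8/O))*(2 + O) = (2 + O)*(15 + 8/O)/(-5 - 8/O))
1/(-24583 + F(-216)) = 1/(-24583 - (2 - 216)*(8 + 15*(-216))/(8 + 5*(-216))) = 1/(-24583 - 1*(-214)*(8 - 3240)/(8 - 1080)) = 1/(-24583 - 1*(-214)*(-3232)/(-1072)) = 1/(-24583 - 1*(-1/1072)*(-214)*(-3232)) = 1/(-24583 + 43228/67) = 1/(-1603833/67) = -67/1603833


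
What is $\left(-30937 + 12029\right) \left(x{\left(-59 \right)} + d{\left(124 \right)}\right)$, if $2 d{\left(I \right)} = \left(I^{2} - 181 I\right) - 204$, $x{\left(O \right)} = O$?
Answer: $69865060$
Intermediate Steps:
$d{\left(I \right)} = -102 + \frac{I^{2}}{2} - \frac{181 I}{2}$ ($d{\left(I \right)} = \frac{\left(I^{2} - 181 I\right) - 204}{2} = \frac{-204 + I^{2} - 181 I}{2} = -102 + \frac{I^{2}}{2} - \frac{181 I}{2}$)
$\left(-30937 + 12029\right) \left(x{\left(-59 \right)} + d{\left(124 \right)}\right) = \left(-30937 + 12029\right) \left(-59 - \left(11324 - 7688\right)\right) = - 18908 \left(-59 - 3636\right) = \left(-18908\right) \left(-3695\right) = 69865060$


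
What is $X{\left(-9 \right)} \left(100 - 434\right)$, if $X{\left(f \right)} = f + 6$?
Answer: $1002$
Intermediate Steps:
$X{\left(f \right)} = 6 + f$
$X{\left(-9 \right)} \left(100 - 434\right) = \left(6 - 9\right) \left(100 - 434\right) = \left(-3\right) \left(-334\right) = 1002$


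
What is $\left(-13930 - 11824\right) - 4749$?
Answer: $-30503$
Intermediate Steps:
$\left(-13930 - 11824\right) - 4749 = -25754 - 4749 = -30503$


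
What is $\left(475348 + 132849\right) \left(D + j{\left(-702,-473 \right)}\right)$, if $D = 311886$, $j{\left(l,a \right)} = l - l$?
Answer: $189688129542$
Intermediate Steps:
$j{\left(l,a \right)} = 0$
$\left(475348 + 132849\right) \left(D + j{\left(-702,-473 \right)}\right) = \left(475348 + 132849\right) \left(311886 + 0\right) = 608197 \cdot 311886 = 189688129542$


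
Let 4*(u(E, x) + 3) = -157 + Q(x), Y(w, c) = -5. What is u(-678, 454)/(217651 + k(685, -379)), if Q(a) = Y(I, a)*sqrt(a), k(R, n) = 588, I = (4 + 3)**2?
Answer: -169/872956 - 5*sqrt(454)/872956 ≈ -0.00031564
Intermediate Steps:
I = 49 (I = 7**2 = 49)
Q(a) = -5*sqrt(a)
u(E, x) = -169/4 - 5*sqrt(x)/4 (u(E, x) = -3 + (-157 - 5*sqrt(x))/4 = -3 + (-157/4 - 5*sqrt(x)/4) = -169/4 - 5*sqrt(x)/4)
u(-678, 454)/(217651 + k(685, -379)) = (-169/4 - 5*sqrt(454)/4)/(217651 + 588) = (-169/4 - 5*sqrt(454)/4)/218239 = (-169/4 - 5*sqrt(454)/4)*(1/218239) = -169/872956 - 5*sqrt(454)/872956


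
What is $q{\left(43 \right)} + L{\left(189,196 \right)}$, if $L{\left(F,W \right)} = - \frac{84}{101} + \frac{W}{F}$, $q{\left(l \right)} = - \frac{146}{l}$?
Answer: $- \frac{374062}{117261} \approx -3.19$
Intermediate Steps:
$L{\left(F,W \right)} = - \frac{84}{101} + \frac{W}{F}$ ($L{\left(F,W \right)} = \left(-84\right) \frac{1}{101} + \frac{W}{F} = - \frac{84}{101} + \frac{W}{F}$)
$q{\left(43 \right)} + L{\left(189,196 \right)} = - \frac{146}{43} - \left(\frac{84}{101} - \frac{196}{189}\right) = \left(-146\right) \frac{1}{43} + \left(- \frac{84}{101} + 196 \cdot \frac{1}{189}\right) = - \frac{146}{43} + \left(- \frac{84}{101} + \frac{28}{27}\right) = - \frac{146}{43} + \frac{560}{2727} = - \frac{374062}{117261}$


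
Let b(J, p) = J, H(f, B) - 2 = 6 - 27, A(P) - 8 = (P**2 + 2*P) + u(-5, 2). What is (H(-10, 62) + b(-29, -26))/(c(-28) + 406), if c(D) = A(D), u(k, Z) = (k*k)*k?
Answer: -16/339 ≈ -0.047198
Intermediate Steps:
u(k, Z) = k**3 (u(k, Z) = k**2*k = k**3)
A(P) = -117 + P**2 + 2*P (A(P) = 8 + ((P**2 + 2*P) + (-5)**3) = 8 + ((P**2 + 2*P) - 125) = 8 + (-125 + P**2 + 2*P) = -117 + P**2 + 2*P)
H(f, B) = -19 (H(f, B) = 2 + (6 - 27) = 2 - 21 = -19)
c(D) = -117 + D**2 + 2*D
(H(-10, 62) + b(-29, -26))/(c(-28) + 406) = (-19 - 29)/((-117 + (-28)**2 + 2*(-28)) + 406) = -48/((-117 + 784 - 56) + 406) = -48/(611 + 406) = -48/1017 = -48*1/1017 = -16/339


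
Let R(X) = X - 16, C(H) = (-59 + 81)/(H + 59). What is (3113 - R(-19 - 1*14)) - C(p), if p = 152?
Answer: 667160/211 ≈ 3161.9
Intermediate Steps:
C(H) = 22/(59 + H)
R(X) = -16 + X
(3113 - R(-19 - 1*14)) - C(p) = (3113 - (-16 + (-19 - 1*14))) - 22/(59 + 152) = (3113 - (-16 + (-19 - 14))) - 22/211 = (3113 - (-16 - 33)) - 22/211 = (3113 - 1*(-49)) - 1*22/211 = (3113 + 49) - 22/211 = 3162 - 22/211 = 667160/211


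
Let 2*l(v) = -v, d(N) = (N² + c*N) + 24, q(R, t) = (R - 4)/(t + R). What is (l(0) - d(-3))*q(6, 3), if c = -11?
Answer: -44/3 ≈ -14.667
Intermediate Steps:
q(R, t) = (-4 + R)/(R + t)
d(N) = 24 + N² - 11*N (d(N) = (N² - 11*N) + 24 = 24 + N² - 11*N)
l(v) = -v/2 (l(v) = (-v)/2 = -v/2)
(l(0) - d(-3))*q(6, 3) = (-½*0 - (24 + (-3)² - 11*(-3)))*((-4 + 6)/(6 + 3)) = (0 - (24 + 9 + 33))*(2/9) = (0 - 1*66)*((⅑)*2) = (0 - 66)*(2/9) = -66*2/9 = -44/3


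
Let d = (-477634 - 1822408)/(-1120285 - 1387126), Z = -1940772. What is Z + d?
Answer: -4866310761250/2507411 ≈ -1.9408e+6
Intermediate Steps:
d = 2300042/2507411 (d = -2300042/(-2507411) = -2300042*(-1/2507411) = 2300042/2507411 ≈ 0.91730)
Z + d = -1940772 + 2300042/2507411 = -4866310761250/2507411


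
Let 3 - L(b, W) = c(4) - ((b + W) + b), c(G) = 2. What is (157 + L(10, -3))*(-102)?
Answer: -17850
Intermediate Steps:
L(b, W) = 1 + W + 2*b (L(b, W) = 3 - (2 - ((b + W) + b)) = 3 - (2 - ((W + b) + b)) = 3 - (2 - (W + 2*b)) = 3 - (2 + (-W - 2*b)) = 3 - (2 - W - 2*b) = 3 + (-2 + W + 2*b) = 1 + W + 2*b)
(157 + L(10, -3))*(-102) = (157 + (1 - 3 + 2*10))*(-102) = (157 + (1 - 3 + 20))*(-102) = (157 + 18)*(-102) = 175*(-102) = -17850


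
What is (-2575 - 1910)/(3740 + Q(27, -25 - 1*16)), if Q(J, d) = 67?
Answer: -1495/1269 ≈ -1.1781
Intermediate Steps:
(-2575 - 1910)/(3740 + Q(27, -25 - 1*16)) = (-2575 - 1910)/(3740 + 67) = -4485/3807 = -4485*1/3807 = -1495/1269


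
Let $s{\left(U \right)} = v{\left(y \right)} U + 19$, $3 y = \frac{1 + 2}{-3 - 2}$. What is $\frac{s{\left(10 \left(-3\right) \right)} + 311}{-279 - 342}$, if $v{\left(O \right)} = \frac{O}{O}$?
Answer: $- \frac{100}{207} \approx -0.48309$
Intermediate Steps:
$y = - \frac{1}{5}$ ($y = \frac{\left(1 + 2\right) \frac{1}{-3 - 2}}{3} = \frac{3 \frac{1}{-5}}{3} = \frac{3 \left(- \frac{1}{5}\right)}{3} = \frac{1}{3} \left(- \frac{3}{5}\right) = - \frac{1}{5} \approx -0.2$)
$v{\left(O \right)} = 1$
$s{\left(U \right)} = 19 + U$ ($s{\left(U \right)} = 1 U + 19 = U + 19 = 19 + U$)
$\frac{s{\left(10 \left(-3\right) \right)} + 311}{-279 - 342} = \frac{\left(19 + 10 \left(-3\right)\right) + 311}{-279 - 342} = \frac{\left(19 - 30\right) + 311}{-621} = \left(-11 + 311\right) \left(- \frac{1}{621}\right) = 300 \left(- \frac{1}{621}\right) = - \frac{100}{207}$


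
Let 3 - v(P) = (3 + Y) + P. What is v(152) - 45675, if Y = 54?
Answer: -45881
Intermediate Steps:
v(P) = -54 - P (v(P) = 3 - ((3 + 54) + P) = 3 - (57 + P) = 3 + (-57 - P) = -54 - P)
v(152) - 45675 = (-54 - 1*152) - 45675 = (-54 - 152) - 45675 = -206 - 45675 = -45881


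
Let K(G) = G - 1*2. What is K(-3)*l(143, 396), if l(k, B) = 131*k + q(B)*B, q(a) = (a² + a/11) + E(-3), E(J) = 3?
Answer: -310666565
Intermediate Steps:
q(a) = 3 + a² + a/11 (q(a) = (a² + a/11) + 3 = 3 + a² + a/11)
K(G) = -2 + G (K(G) = G - 2 = -2 + G)
l(k, B) = 131*k + B*(3 + B² + B/11) (l(k, B) = 131*k + (3 + B² + B/11)*B = 131*k + B*(3 + B² + B/11))
K(-3)*l(143, 396) = (-2 - 3)*(131*143 + (1/11)*396*(33 + 396 + 11*396²)) = -5*(18733 + (1/11)*396*(33 + 396 + 11*156816)) = -5*(18733 + (1/11)*396*(33 + 396 + 1724976)) = -5*(18733 + (1/11)*396*1725405) = -5*(18733 + 62114580) = -5*62133313 = -310666565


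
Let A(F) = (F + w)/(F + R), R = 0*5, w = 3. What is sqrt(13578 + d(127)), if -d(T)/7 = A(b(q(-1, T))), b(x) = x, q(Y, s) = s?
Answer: 2*sqrt(54720998)/127 ≈ 116.49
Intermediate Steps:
R = 0
A(F) = (3 + F)/F (A(F) = (F + 3)/(F + 0) = (3 + F)/F)
d(T) = -7*(3 + T)/T
sqrt(13578 + d(127)) = sqrt(13578 + (-7 - 21/127)) = sqrt(13578 - 910/127) = sqrt(1723496/127) = 2*sqrt(54720998)/127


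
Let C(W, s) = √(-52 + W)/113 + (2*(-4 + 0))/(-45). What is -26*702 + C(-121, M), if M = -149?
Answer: -821332/45 + I*√173/113 ≈ -18252.0 + 0.1164*I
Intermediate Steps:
C(W, s) = 8/45 + √(-52 + W)/113 (C(W, s) = √(-52 + W)*(1/113) + (2*(-4))*(-1/45) = √(-52 + W)/113 - 8*(-1/45) = √(-52 + W)/113 + 8/45 = 8/45 + √(-52 + W)/113)
-26*702 + C(-121, M) = -26*702 + (8/45 + √(-52 - 121)/113) = -18252 + (8/45 + √(-173)/113) = -18252 + (8/45 + (I*√173)/113) = -18252 + (8/45 + I*√173/113) = -821332/45 + I*√173/113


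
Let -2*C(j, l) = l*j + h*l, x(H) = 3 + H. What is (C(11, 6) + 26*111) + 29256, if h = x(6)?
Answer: 32082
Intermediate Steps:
h = 9 (h = 3 + 6 = 9)
C(j, l) = -9*l/2 - j*l/2 (C(j, l) = -(l*j + 9*l)/2 = -(j*l + 9*l)/2 = -(9*l + j*l)/2 = -9*l/2 - j*l/2)
(C(11, 6) + 26*111) + 29256 = (-1/2*6*(9 + 11) + 26*111) + 29256 = (-1/2*6*20 + 2886) + 29256 = (-60 + 2886) + 29256 = 2826 + 29256 = 32082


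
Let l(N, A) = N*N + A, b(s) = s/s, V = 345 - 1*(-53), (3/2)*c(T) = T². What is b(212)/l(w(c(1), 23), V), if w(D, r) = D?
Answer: 9/3586 ≈ 0.0025098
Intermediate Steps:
c(T) = 2*T²/3
V = 398 (V = 345 + 53 = 398)
b(s) = 1
l(N, A) = A + N² (l(N, A) = N² + A = A + N²)
b(212)/l(w(c(1), 23), V) = 1/(398 + ((⅔)*1²)²) = 1/(398 + ((⅔)*1)²) = 1/(398 + (⅔)²) = 1/(398 + 4/9) = 1/(3586/9) = 1*(9/3586) = 9/3586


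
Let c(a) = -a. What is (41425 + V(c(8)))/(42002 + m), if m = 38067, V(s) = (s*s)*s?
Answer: 163/319 ≈ 0.51097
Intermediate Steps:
V(s) = s³ (V(s) = s²*s = s³)
(41425 + V(c(8)))/(42002 + m) = (41425 + (-1*8)³)/(42002 + 38067) = (41425 + (-8)³)/80069 = (41425 - 512)*(1/80069) = 40913*(1/80069) = 163/319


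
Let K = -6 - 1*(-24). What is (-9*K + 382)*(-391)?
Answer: -86020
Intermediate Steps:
K = 18 (K = -6 + 24 = 18)
(-9*K + 382)*(-391) = (-9*18 + 382)*(-391) = (-162 + 382)*(-391) = 220*(-391) = -86020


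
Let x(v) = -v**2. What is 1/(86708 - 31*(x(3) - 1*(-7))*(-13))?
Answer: 1/85902 ≈ 1.1641e-5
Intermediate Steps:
1/(86708 - 31*(x(3) - 1*(-7))*(-13)) = 1/(86708 - 31*(-1*3**2 - 1*(-7))*(-13)) = 1/(86708 - 31*(-1*9 + 7)*(-13)) = 1/(86708 - 31*(-9 + 7)*(-13)) = 1/(86708 - 31*(-2)*(-13)) = 1/(86708 + 62*(-13)) = 1/(86708 - 806) = 1/85902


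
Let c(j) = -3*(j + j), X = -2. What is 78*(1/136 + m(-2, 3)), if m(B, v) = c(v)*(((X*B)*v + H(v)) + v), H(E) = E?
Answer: -1718457/68 ≈ -25271.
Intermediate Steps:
c(j) = -6*j
m(B, v) = -6*v*(2*v - 2*B*v) (m(B, v) = (-6*v)*(((-2*B)*v + v) + v) = (-6*v)*((-2*B*v + v) + v) = (-6*v)*((v - 2*B*v) + v) = (-6*v)*(2*v - 2*B*v) = -6*v*(2*v - 2*B*v))
78*(1/136 + m(-2, 3)) = 78*(1/136 + 12*3²*(-1 - 2)) = 78*(1/136 + 12*9*(-3)) = 78*(1/136 - 324) = 78*(-44063/136) = -1718457/68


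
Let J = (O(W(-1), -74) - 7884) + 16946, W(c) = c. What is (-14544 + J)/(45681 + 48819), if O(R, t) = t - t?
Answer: -2741/47250 ≈ -0.058011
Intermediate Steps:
O(R, t) = 0
J = 9062 (J = (0 - 7884) + 16946 = -7884 + 16946 = 9062)
(-14544 + J)/(45681 + 48819) = (-14544 + 9062)/(45681 + 48819) = -5482/94500 = -5482*1/94500 = -2741/47250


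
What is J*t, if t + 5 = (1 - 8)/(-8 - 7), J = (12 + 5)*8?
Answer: -9248/15 ≈ -616.53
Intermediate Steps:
J = 136 (J = 17*8 = 136)
t = -68/15 (t = -5 + (1 - 8)/(-8 - 7) = -5 - 7/(-15) = -5 - 7*(-1/15) = -5 + 7/15 = -68/15 ≈ -4.5333)
J*t = 136*(-68/15) = -9248/15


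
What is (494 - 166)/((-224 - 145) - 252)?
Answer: -328/621 ≈ -0.52818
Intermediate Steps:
(494 - 166)/((-224 - 145) - 252) = 328/(-369 - 252) = 328/(-621) = 328*(-1/621) = -328/621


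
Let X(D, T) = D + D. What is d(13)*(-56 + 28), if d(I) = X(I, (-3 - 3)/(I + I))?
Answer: -728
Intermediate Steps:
X(D, T) = 2*D
d(I) = 2*I
d(13)*(-56 + 28) = (2*13)*(-56 + 28) = 26*(-28) = -728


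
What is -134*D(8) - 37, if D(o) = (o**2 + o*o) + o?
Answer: -18261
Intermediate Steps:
D(o) = o + 2*o**2 (D(o) = (o**2 + o**2) + o = 2*o**2 + o = o + 2*o**2)
-134*D(8) - 37 = -1072*(1 + 2*8) - 37 = -1072*(1 + 16) - 37 = -1072*17 - 37 = -134*136 - 37 = -18224 - 37 = -18261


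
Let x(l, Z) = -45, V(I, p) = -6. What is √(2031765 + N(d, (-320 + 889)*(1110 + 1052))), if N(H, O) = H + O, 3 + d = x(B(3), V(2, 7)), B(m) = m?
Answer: √3261895 ≈ 1806.1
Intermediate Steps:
d = -48 (d = -3 - 45 = -48)
√(2031765 + N(d, (-320 + 889)*(1110 + 1052))) = √(2031765 + (-48 + (-320 + 889)*(1110 + 1052))) = √(2031765 + (-48 + 569*2162)) = √(2031765 + (-48 + 1230178)) = √(2031765 + 1230130) = √3261895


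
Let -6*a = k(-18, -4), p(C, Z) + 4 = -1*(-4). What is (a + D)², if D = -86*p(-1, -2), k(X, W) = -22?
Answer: 121/9 ≈ 13.444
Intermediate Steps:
p(C, Z) = 0 (p(C, Z) = -4 - 1*(-4) = -4 + 4 = 0)
a = 11/3 (a = -⅙*(-22) = 11/3 ≈ 3.6667)
D = 0 (D = -86*0 = 0)
(a + D)² = (11/3 + 0)² = (11/3)² = 121/9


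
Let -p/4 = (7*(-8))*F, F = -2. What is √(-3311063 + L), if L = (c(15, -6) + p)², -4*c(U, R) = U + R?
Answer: I*√49733407/4 ≈ 1763.0*I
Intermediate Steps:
c(U, R) = -R/4 - U/4 (c(U, R) = -(U + R)/4 = -(R + U)/4 = -R/4 - U/4)
p = -448 (p = -4*7*(-8)*(-2) = -(-224)*(-2) = -4*112 = -448)
L = 3243601/16 (L = ((-¼*(-6) - ¼*15) - 448)² = ((3/2 - 15/4) - 448)² = (-9/4 - 448)² = (-1801/4)² = 3243601/16 ≈ 2.0273e+5)
√(-3311063 + L) = √(-3311063 + 3243601/16) = √(-49733407/16) = I*√49733407/4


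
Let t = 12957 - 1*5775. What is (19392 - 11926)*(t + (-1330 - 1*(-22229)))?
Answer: 209652746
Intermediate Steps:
t = 7182 (t = 12957 - 5775 = 7182)
(19392 - 11926)*(t + (-1330 - 1*(-22229))) = (19392 - 11926)*(7182 + (-1330 - 1*(-22229))) = 7466*(7182 + (-1330 + 22229)) = 7466*(7182 + 20899) = 7466*28081 = 209652746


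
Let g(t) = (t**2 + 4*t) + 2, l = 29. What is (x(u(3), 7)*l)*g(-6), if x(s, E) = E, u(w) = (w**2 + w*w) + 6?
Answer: 2842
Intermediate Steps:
u(w) = 6 + 2*w**2 (u(w) = (w**2 + w**2) + 6 = 2*w**2 + 6 = 6 + 2*w**2)
g(t) = 2 + t**2 + 4*t
(x(u(3), 7)*l)*g(-6) = (7*29)*(2 + (-6)**2 + 4*(-6)) = 203*(2 + 36 - 24) = 203*14 = 2842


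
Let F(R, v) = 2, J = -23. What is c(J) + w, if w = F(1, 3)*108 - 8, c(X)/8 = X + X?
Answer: -160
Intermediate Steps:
c(X) = 16*X (c(X) = 8*(X + X) = 8*(2*X) = 16*X)
w = 208 (w = 2*108 - 8 = 216 - 8 = 208)
c(J) + w = 16*(-23) + 208 = -368 + 208 = -160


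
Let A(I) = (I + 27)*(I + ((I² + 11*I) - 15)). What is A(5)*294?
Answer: 658560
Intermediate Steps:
A(I) = (27 + I)*(-15 + I² + 12*I) (A(I) = (27 + I)*(I + (-15 + I² + 11*I)) = (27 + I)*(-15 + I² + 12*I))
A(5)*294 = (-405 + 5³ + 39*5² + 309*5)*294 = (-405 + 125 + 39*25 + 1545)*294 = (-405 + 125 + 975 + 1545)*294 = 2240*294 = 658560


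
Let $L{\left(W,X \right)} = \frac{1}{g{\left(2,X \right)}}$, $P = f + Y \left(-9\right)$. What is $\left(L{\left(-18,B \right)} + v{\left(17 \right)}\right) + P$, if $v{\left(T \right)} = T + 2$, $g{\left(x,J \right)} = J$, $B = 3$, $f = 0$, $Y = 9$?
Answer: $- \frac{185}{3} \approx -61.667$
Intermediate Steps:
$v{\left(T \right)} = 2 + T$
$P = -81$ ($P = 0 + 9 \left(-9\right) = 0 - 81 = -81$)
$L{\left(W,X \right)} = \frac{1}{X}$
$\left(L{\left(-18,B \right)} + v{\left(17 \right)}\right) + P = \left(\frac{1}{3} + \left(2 + 17\right)\right) - 81 = \left(\frac{1}{3} + 19\right) - 81 = \frac{58}{3} - 81 = - \frac{185}{3}$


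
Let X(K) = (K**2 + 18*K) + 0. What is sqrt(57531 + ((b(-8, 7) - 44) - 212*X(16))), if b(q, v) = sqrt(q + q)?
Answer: sqrt(-57841 + 4*I) ≈ 0.0083 + 240.5*I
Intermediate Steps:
X(K) = K**2 + 18*K
b(q, v) = sqrt(2)*sqrt(q) (b(q, v) = sqrt(2*q) = sqrt(2)*sqrt(q))
sqrt(57531 + ((b(-8, 7) - 44) - 212*X(16))) = sqrt(57531 + ((sqrt(2)*sqrt(-8) - 44) - 3392*(18 + 16))) = sqrt(57531 + ((sqrt(2)*(2*I*sqrt(2)) - 44) - 3392*34)) = sqrt(57531 + ((4*I - 44) - 212*544)) = sqrt(57531 + ((-44 + 4*I) - 115328)) = sqrt(57531 + (-115372 + 4*I)) = sqrt(-57841 + 4*I)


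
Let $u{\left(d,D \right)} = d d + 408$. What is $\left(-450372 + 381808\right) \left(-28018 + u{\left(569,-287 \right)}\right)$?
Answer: $-20305297164$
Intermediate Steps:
$u{\left(d,D \right)} = 408 + d^{2}$ ($u{\left(d,D \right)} = d^{2} + 408 = 408 + d^{2}$)
$\left(-450372 + 381808\right) \left(-28018 + u{\left(569,-287 \right)}\right) = \left(-450372 + 381808\right) \left(-28018 + \left(408 + 569^{2}\right)\right) = - 68564 \left(-28018 + \left(408 + 323761\right)\right) = - 68564 \left(-28018 + 324169\right) = \left(-68564\right) 296151 = -20305297164$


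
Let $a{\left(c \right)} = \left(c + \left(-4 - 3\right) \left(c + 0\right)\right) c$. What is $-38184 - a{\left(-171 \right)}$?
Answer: $137262$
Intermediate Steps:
$a{\left(c \right)} = - 6 c^{2}$ ($a{\left(c \right)} = \left(c - 7 c\right) c = - 6 c c = - 6 c^{2}$)
$-38184 - a{\left(-171 \right)} = -38184 - - 6 \left(-171\right)^{2} = -38184 - \left(-6\right) 29241 = -38184 - -175446 = -38184 + 175446 = 137262$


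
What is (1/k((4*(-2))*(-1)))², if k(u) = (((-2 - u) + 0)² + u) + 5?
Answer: 1/12769 ≈ 7.8315e-5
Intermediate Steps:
k(u) = 5 + u + (-2 - u)² (k(u) = ((-2 - u)² + u) + 5 = (u + (-2 - u)²) + 5 = 5 + u + (-2 - u)²)
(1/k((4*(-2))*(-1)))² = (1/(5 + (4*(-2))*(-1) + (2 + (4*(-2))*(-1))²))² = (1/(5 - 8*(-1) + (2 - 8*(-1))²))² = (1/(5 + 8 + (2 + 8)²))² = (1/(5 + 8 + 10²))² = (1/(5 + 8 + 100))² = (1/113)² = 1/12769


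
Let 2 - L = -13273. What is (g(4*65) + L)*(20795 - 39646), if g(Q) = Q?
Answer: -255148285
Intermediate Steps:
L = 13275 (L = 2 - 1*(-13273) = 2 + 13273 = 13275)
(g(4*65) + L)*(20795 - 39646) = (4*65 + 13275)*(20795 - 39646) = (260 + 13275)*(-18851) = 13535*(-18851) = -255148285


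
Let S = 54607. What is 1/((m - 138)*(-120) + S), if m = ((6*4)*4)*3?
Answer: 1/36607 ≈ 2.7317e-5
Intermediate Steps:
m = 288 (m = (24*4)*3 = 96*3 = 288)
1/((m - 138)*(-120) + S) = 1/((288 - 138)*(-120) + 54607) = 1/(150*(-120) + 54607) = 1/(-18000 + 54607) = 1/36607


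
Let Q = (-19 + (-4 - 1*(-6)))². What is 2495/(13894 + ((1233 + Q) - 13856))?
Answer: 499/312 ≈ 1.5994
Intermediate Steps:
Q = 289 (Q = (-19 + (-4 + 6))² = (-19 + 2)² = (-17)² = 289)
2495/(13894 + ((1233 + Q) - 13856)) = 2495/(13894 + ((1233 + 289) - 13856)) = 2495/(13894 + (1522 - 13856)) = 2495/(13894 - 12334) = 2495/1560 = 2495*(1/1560) = 499/312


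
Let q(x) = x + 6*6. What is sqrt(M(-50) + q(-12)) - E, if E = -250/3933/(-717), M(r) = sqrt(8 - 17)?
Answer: -250/2819961 + sqrt(24 + 3*I) ≈ 4.9084 + 0.30559*I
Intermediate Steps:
M(r) = 3*I (M(r) = sqrt(-9) = 3*I)
q(x) = 36 + x (q(x) = x + 36 = 36 + x)
E = 250/2819961 (E = -250*1/3933*(-1/717) = -250/3933*(-1/717) = 250/2819961 ≈ 8.8654e-5)
sqrt(M(-50) + q(-12)) - E = sqrt(3*I + (36 - 12)) - 1*250/2819961 = sqrt(3*I + 24) - 250/2819961 = sqrt(24 + 3*I) - 250/2819961 = -250/2819961 + sqrt(24 + 3*I)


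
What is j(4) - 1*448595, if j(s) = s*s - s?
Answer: -448583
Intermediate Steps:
j(s) = s² - s
j(4) - 1*448595 = 4*(-1 + 4) - 1*448595 = 4*3 - 448595 = 12 - 448595 = -448583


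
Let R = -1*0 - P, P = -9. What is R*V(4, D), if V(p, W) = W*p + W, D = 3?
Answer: 135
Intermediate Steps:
V(p, W) = W + W*p
R = 9 (R = -1*0 - 1*(-9) = 0 + 9 = 9)
R*V(4, D) = 9*(3*(1 + 4)) = 9*(3*5) = 9*15 = 135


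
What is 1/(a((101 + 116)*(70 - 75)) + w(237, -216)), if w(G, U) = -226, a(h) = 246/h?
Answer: -1085/245456 ≈ -0.0044203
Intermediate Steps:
1/(a((101 + 116)*(70 - 75)) + w(237, -216)) = 1/(246/(((101 + 116)*(70 - 75))) - 226) = 1/(246/((217*(-5))) - 226) = 1/(246/(-1085) - 226) = 1/(246*(-1/1085) - 226) = 1/(-246/1085 - 226) = 1/(-245456/1085) = -1085/245456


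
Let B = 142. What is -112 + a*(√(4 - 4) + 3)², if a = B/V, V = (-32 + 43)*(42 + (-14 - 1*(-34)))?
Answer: -37553/341 ≈ -110.13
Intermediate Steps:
V = 682 (V = 11*(42 + (-14 + 34)) = 11*(42 + 20) = 11*62 = 682)
a = 71/341 (a = 142/682 = 142*(1/682) = 71/341 ≈ 0.20821)
-112 + a*(√(4 - 4) + 3)² = -112 + 71*(√(4 - 4) + 3)²/341 = -112 + 71*(√0 + 3)²/341 = -112 + 71*(0 + 3)²/341 = -112 + (71/341)*3² = -112 + (71/341)*9 = -112 + 639/341 = -37553/341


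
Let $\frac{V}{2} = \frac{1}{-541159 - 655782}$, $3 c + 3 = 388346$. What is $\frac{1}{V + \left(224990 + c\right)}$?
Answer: $\frac{3590823}{1272722925527} \approx 2.8214 \cdot 10^{-6}$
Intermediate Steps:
$c = \frac{388343}{3}$ ($c = -1 + \frac{1}{3} \cdot 388346 = -1 + \frac{388346}{3} = \frac{388343}{3} \approx 1.2945 \cdot 10^{5}$)
$V = - \frac{2}{1196941}$ ($V = \frac{2}{-541159 - 655782} = \frac{2}{-1196941} = 2 \left(- \frac{1}{1196941}\right) = - \frac{2}{1196941} \approx -1.6709 \cdot 10^{-6}$)
$\frac{1}{V + \left(224990 + c\right)} = \frac{1}{- \frac{2}{1196941} + \left(224990 + \frac{388343}{3}\right)} = \frac{1}{- \frac{2}{1196941} + \frac{1063313}{3}} = \frac{1}{\frac{1272722925527}{3590823}} = \frac{3590823}{1272722925527}$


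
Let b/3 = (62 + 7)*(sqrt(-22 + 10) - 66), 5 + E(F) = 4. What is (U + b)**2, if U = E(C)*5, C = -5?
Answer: 186272701 - 11316276*I*sqrt(3) ≈ 1.8627e+8 - 1.96e+7*I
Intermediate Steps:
E(F) = -1 (E(F) = -5 + 4 = -1)
U = -5 (U = -1*5 = -5)
b = -13662 + 414*I*sqrt(3) (b = 3*((62 + 7)*(sqrt(-22 + 10) - 66)) = 3*(69*(sqrt(-12) - 66)) = 3*(69*(2*I*sqrt(3) - 66)) = 3*(69*(-66 + 2*I*sqrt(3))) = 3*(-4554 + 138*I*sqrt(3)) = -13662 + 414*I*sqrt(3) ≈ -13662.0 + 717.07*I)
(U + b)**2 = (-5 + (-13662 + 414*I*sqrt(3)))**2 = (-13667 + 414*I*sqrt(3))**2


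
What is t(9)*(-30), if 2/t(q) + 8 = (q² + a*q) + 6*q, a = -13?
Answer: -6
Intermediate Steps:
t(q) = 2/(-8 + q² - 7*q) (t(q) = 2/(-8 + ((q² - 13*q) + 6*q)) = 2/(-8 + (q² - 7*q)) = 2/(-8 + q² - 7*q))
t(9)*(-30) = (2/(-8 + 9² - 7*9))*(-30) = (2/(-8 + 81 - 63))*(-30) = (2/10)*(-30) = (2*(⅒))*(-30) = (⅕)*(-30) = -6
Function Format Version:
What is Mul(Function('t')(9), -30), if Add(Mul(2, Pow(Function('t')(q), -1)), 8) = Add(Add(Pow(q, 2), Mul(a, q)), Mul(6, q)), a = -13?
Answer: -6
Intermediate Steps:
Function('t')(q) = Mul(2, Pow(Add(-8, Pow(q, 2), Mul(-7, q)), -1)) (Function('t')(q) = Mul(2, Pow(Add(-8, Add(Add(Pow(q, 2), Mul(-13, q)), Mul(6, q))), -1)) = Mul(2, Pow(Add(-8, Add(Pow(q, 2), Mul(-7, q))), -1)) = Mul(2, Pow(Add(-8, Pow(q, 2), Mul(-7, q)), -1)))
Mul(Function('t')(9), -30) = Mul(Mul(2, Pow(Add(-8, Pow(9, 2), Mul(-7, 9)), -1)), -30) = Mul(Mul(2, Pow(Add(-8, 81, -63), -1)), -30) = Mul(Mul(2, Pow(10, -1)), -30) = Mul(Mul(2, Rational(1, 10)), -30) = Mul(Rational(1, 5), -30) = -6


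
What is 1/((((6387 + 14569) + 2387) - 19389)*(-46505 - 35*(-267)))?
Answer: -1/146930640 ≈ -6.8059e-9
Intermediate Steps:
1/((((6387 + 14569) + 2387) - 19389)*(-46505 - 35*(-267))) = 1/(((20956 + 2387) - 19389)*(-46505 + 9345)) = 1/((23343 - 19389)*(-37160)) = 1/(3954*(-37160)) = 1/(-146930640) = -1/146930640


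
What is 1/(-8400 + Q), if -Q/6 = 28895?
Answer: -1/181770 ≈ -5.5015e-6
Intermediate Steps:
Q = -173370 (Q = -6*28895 = -173370)
1/(-8400 + Q) = 1/(-8400 - 173370) = 1/(-181770) = -1/181770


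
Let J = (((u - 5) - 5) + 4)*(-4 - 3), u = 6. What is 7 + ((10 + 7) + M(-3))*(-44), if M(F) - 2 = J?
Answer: -829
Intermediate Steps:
J = 0 (J = (((6 - 5) - 5) + 4)*(-4 - 3) = ((1 - 5) + 4)*(-7) = (-4 + 4)*(-7) = 0*(-7) = 0)
M(F) = 2 (M(F) = 2 + 0 = 2)
7 + ((10 + 7) + M(-3))*(-44) = 7 + ((10 + 7) + 2)*(-44) = 7 + (17 + 2)*(-44) = 7 + 19*(-44) = 7 - 836 = -829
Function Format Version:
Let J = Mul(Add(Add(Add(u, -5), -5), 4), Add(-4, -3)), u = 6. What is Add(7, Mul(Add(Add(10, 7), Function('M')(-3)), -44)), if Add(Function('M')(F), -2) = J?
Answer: -829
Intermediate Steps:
J = 0 (J = Mul(Add(Add(Add(6, -5), -5), 4), Add(-4, -3)) = Mul(Add(Add(1, -5), 4), -7) = Mul(Add(-4, 4), -7) = Mul(0, -7) = 0)
Function('M')(F) = 2 (Function('M')(F) = Add(2, 0) = 2)
Add(7, Mul(Add(Add(10, 7), Function('M')(-3)), -44)) = Add(7, Mul(Add(Add(10, 7), 2), -44)) = Add(7, Mul(Add(17, 2), -44)) = Add(7, Mul(19, -44)) = Add(7, -836) = -829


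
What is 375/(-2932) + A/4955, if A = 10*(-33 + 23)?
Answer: -430265/2905612 ≈ -0.14808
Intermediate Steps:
A = -100 (A = 10*(-10) = -100)
375/(-2932) + A/4955 = 375/(-2932) - 100/4955 = 375*(-1/2932) - 100*1/4955 = -375/2932 - 20/991 = -430265/2905612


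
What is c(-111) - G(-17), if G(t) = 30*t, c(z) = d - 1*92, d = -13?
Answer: 405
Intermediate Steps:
c(z) = -105 (c(z) = -13 - 1*92 = -13 - 92 = -105)
c(-111) - G(-17) = -105 - 30*(-17) = -105 - 1*(-510) = -105 + 510 = 405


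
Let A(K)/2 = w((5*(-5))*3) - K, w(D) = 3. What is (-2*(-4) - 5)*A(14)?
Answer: -66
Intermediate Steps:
A(K) = 6 - 2*K (A(K) = 2*(3 - K) = 6 - 2*K)
(-2*(-4) - 5)*A(14) = (-2*(-4) - 5)*(6 - 2*14) = (8 - 5)*(6 - 28) = 3*(-22) = -66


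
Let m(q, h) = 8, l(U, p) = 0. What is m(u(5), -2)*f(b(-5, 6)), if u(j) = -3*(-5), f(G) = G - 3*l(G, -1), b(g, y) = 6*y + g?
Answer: 248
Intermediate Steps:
b(g, y) = g + 6*y
f(G) = G (f(G) = G - 3*0 = G + 0 = G)
u(j) = 15
m(u(5), -2)*f(b(-5, 6)) = 8*(-5 + 6*6) = 8*(-5 + 36) = 8*31 = 248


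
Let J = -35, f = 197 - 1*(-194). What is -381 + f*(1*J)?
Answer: -14066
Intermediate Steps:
f = 391 (f = 197 + 194 = 391)
-381 + f*(1*J) = -381 + 391*(1*(-35)) = -381 + 391*(-35) = -381 - 13685 = -14066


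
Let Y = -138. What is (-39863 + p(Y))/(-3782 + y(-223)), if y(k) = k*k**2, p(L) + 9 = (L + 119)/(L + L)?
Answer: 11004653/3061764324 ≈ 0.0035942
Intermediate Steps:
p(L) = -9 + (119 + L)/(2*L) (p(L) = -9 + (L + 119)/(L + L) = -9 + (119 + L)/((2*L)) = -9 + (119 + L)*(1/(2*L)) = -9 + (119 + L)/(2*L))
y(k) = k**3
(-39863 + p(Y))/(-3782 + y(-223)) = (-39863 + (17/2)*(7 - 1*(-138))/(-138))/(-3782 + (-223)**3) = (-39863 + (17/2)*(-1/138)*(7 + 138))/(-3782 - 11089567) = (-39863 + (17/2)*(-1/138)*145)/(-11093349) = (-39863 - 2465/276)*(-1/11093349) = -11004653/276*(-1/11093349) = 11004653/3061764324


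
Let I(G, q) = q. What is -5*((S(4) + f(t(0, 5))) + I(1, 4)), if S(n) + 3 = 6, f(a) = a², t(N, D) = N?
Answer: -35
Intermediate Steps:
S(n) = 3 (S(n) = -3 + 6 = 3)
-5*((S(4) + f(t(0, 5))) + I(1, 4)) = -5*((3 + 0²) + 4) = -5*((3 + 0) + 4) = -5*(3 + 4) = -5*7 = -35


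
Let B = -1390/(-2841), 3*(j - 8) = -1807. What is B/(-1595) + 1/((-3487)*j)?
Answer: -156881491/512238859869 ≈ -0.00030627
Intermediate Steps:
j = -1783/3 (j = 8 + (⅓)*(-1807) = 8 - 1807/3 = -1783/3 ≈ -594.33)
B = 1390/2841 (B = -1390*(-1/2841) = 1390/2841 ≈ 0.48926)
B/(-1595) + 1/((-3487)*j) = (1390/2841)/(-1595) + 1/((-3487)*(-1783/3)) = (1390/2841)*(-1/1595) - 1/3487*(-3/1783) = -278/906279 + 3/6217321 = -156881491/512238859869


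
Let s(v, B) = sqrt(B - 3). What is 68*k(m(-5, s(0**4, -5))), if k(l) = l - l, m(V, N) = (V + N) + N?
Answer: 0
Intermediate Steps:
s(v, B) = sqrt(-3 + B)
m(V, N) = V + 2*N (m(V, N) = (N + V) + N = V + 2*N)
k(l) = 0
68*k(m(-5, s(0**4, -5))) = 68*0 = 0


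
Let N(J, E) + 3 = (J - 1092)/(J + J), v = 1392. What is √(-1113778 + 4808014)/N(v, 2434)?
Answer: -464*√923559/671 ≈ -664.55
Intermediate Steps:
N(J, E) = -3 + (-1092 + J)/(2*J) (N(J, E) = -3 + (J - 1092)/(J + J) = -3 + (-1092 + J)/((2*J)) = -3 + (-1092 + J)*(1/(2*J)) = -3 + (-1092 + J)/(2*J))
√(-1113778 + 4808014)/N(v, 2434) = √(-1113778 + 4808014)/(-5/2 - 546/1392) = √3694236/(-5/2 - 546*1/1392) = (2*√923559)/(-5/2 - 91/232) = (2*√923559)/(-671/232) = (2*√923559)*(-232/671) = -464*√923559/671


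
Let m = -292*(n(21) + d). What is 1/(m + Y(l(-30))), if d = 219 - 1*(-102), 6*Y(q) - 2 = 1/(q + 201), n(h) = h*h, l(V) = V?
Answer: -1026/228288761 ≈ -4.4943e-6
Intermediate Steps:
n(h) = h²
Y(q) = ⅓ + 1/(6*(201 + q)) (Y(q) = ⅓ + 1/(6*(q + 201)) = ⅓ + 1/(6*(201 + q)))
d = 321 (d = 219 + 102 = 321)
m = -222504 (m = -292*(21² + 321) = -292*(441 + 321) = -292*762 = -222504)
1/(m + Y(l(-30))) = 1/(-222504 + (403 + 2*(-30))/(6*(201 - 30))) = 1/(-222504 + (⅙)*(403 - 60)/171) = 1/(-222504 + (⅙)*(1/171)*343) = 1/(-222504 + 343/1026) = 1/(-228288761/1026) = -1026/228288761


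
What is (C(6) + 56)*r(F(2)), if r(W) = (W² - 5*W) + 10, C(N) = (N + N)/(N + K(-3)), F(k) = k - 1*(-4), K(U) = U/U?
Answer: 6464/7 ≈ 923.43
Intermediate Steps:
K(U) = 1
F(k) = 4 + k (F(k) = k + 4 = 4 + k)
C(N) = 2*N/(1 + N) (C(N) = (N + N)/(N + 1) = (2*N)/(1 + N) = 2*N/(1 + N))
r(W) = 10 + W² - 5*W
(C(6) + 56)*r(F(2)) = (2*6/(1 + 6) + 56)*(10 + (4 + 2)² - 5*(4 + 2)) = (2*6/7 + 56)*(10 + 6² - 5*6) = (2*6*(⅐) + 56)*(10 + 36 - 30) = (12/7 + 56)*16 = (404/7)*16 = 6464/7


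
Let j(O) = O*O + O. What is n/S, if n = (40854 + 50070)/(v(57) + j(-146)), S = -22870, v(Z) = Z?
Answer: -45462/242730745 ≈ -0.00018729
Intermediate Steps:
j(O) = O + O² (j(O) = O² + O = O + O²)
n = 90924/21227 (n = (40854 + 50070)/(57 - 146*(1 - 146)) = 90924/(57 - 146*(-145)) = 90924/(57 + 21170) = 90924/21227 ≈ 4.2834)
n/S = (90924/21227)/(-22870) = (90924/21227)*(-1/22870) = -45462/242730745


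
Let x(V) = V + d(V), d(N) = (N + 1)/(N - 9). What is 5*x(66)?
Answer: 19145/57 ≈ 335.88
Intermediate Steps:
d(N) = (1 + N)/(-9 + N)
x(V) = V + (1 + V)/(-9 + V)
5*x(66) = 5*((1 + 66 + 66*(-9 + 66))/(-9 + 66)) = 5*((1 + 66 + 66*57)/57) = 5*((1 + 66 + 3762)/57) = 5*((1/57)*3829) = 5*(3829/57) = 19145/57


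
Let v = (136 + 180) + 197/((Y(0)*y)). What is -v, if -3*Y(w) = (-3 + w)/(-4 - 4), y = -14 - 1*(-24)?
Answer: -792/5 ≈ -158.40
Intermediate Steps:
y = 10 (y = -14 + 24 = 10)
Y(w) = -⅛ + w/24 (Y(w) = -(-3 + w)/(3*(-4 - 4)) = -(-3 + w)/(3*(-8)) = -(-3 + w)*(-1)/(3*8) = -(3/8 - w/8)/3 = -⅛ + w/24)
v = 792/5 (v = (136 + 180) + 197/(((-⅛ + (1/24)*0)*10)) = 316 + 197/(((-⅛ + 0)*10)) = 316 + 197/((-⅛*10)) = 316 + 197/(-5/4) = 316 + 197*(-⅘) = 316 - 788/5 = 792/5 ≈ 158.40)
-v = -1*792/5 = -792/5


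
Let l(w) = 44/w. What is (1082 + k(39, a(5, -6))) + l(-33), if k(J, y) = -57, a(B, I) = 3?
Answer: 3071/3 ≈ 1023.7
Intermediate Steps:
(1082 + k(39, a(5, -6))) + l(-33) = (1082 - 57) + 44/(-33) = 1025 + 44*(-1/33) = 1025 - 4/3 = 3071/3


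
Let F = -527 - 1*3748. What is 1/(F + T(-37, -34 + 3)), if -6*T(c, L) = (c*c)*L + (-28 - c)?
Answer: 3/8390 ≈ 0.00035757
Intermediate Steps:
T(c, L) = 14/3 + c/6 - L*c²/6 (T(c, L) = -((c*c)*L + (-28 - c))/6 = -(c²*L + (-28 - c))/6 = -(L*c² + (-28 - c))/6 = -(-28 - c + L*c²)/6 = 14/3 + c/6 - L*c²/6)
F = -4275 (F = -527 - 3748 = -4275)
1/(F + T(-37, -34 + 3)) = 1/(-4275 + (14/3 + (⅙)*(-37) - ⅙*(-34 + 3)*(-37)²)) = 1/(-4275 + (14/3 - 37/6 - ⅙*(-31)*1369)) = 1/(-4275 + (14/3 - 37/6 + 42439/6)) = 1/(-4275 + 21215/3) = 1/(8390/3) = 3/8390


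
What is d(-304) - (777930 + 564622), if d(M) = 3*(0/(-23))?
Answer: -1342552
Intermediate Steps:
d(M) = 0 (d(M) = 3*(0*(-1/23)) = 3*0 = 0)
d(-304) - (777930 + 564622) = 0 - (777930 + 564622) = 0 - 1*1342552 = 0 - 1342552 = -1342552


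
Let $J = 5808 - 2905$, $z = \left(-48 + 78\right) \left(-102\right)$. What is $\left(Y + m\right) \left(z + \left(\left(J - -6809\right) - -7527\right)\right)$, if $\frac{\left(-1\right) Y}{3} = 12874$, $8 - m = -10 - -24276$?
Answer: $-891575520$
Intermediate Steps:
$m = -24258$ ($m = 8 - \left(-10 - -24276\right) = 8 - \left(-10 + 24276\right) = 8 - 24266 = -24258$)
$Y = -38622$ ($Y = \left(-3\right) 12874 = -38622$)
$z = -3060$ ($z = 30 \left(-102\right) = -3060$)
$J = 2903$
$\left(Y + m\right) \left(z + \left(\left(J - -6809\right) - -7527\right)\right) = \left(-38622 - 24258\right) \left(-3060 + \left(\left(2903 - -6809\right) - -7527\right)\right) = - 62880 \left(-3060 + \left(\left(2903 + 6809\right) + 7527\right)\right) = - 62880 \left(-3060 + \left(9712 + 7527\right)\right) = - 62880 \left(-3060 + 17239\right) = \left(-62880\right) 14179 = -891575520$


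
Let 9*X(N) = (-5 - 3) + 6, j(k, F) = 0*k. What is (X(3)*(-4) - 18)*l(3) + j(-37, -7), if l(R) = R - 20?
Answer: 2618/9 ≈ 290.89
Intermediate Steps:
j(k, F) = 0
l(R) = -20 + R
X(N) = -2/9 (X(N) = ((-5 - 3) + 6)/9 = (-8 + 6)/9 = (⅑)*(-2) = -2/9)
(X(3)*(-4) - 18)*l(3) + j(-37, -7) = (-2/9*(-4) - 18)*(-20 + 3) + 0 = (8/9 - 18)*(-17) + 0 = -154/9*(-17) + 0 = 2618/9 + 0 = 2618/9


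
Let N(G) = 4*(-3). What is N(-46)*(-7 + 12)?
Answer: -60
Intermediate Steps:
N(G) = -12
N(-46)*(-7 + 12) = -12*(-7 + 12) = -12*5 = -60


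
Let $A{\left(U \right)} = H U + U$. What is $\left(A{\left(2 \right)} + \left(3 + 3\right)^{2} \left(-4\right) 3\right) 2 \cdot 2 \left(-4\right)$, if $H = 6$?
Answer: $6688$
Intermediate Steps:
$A{\left(U \right)} = 7 U$ ($A{\left(U \right)} = 6 U + U = 7 U$)
$\left(A{\left(2 \right)} + \left(3 + 3\right)^{2} \left(-4\right) 3\right) 2 \cdot 2 \left(-4\right) = \left(7 \cdot 2 + \left(3 + 3\right)^{2} \left(-4\right) 3\right) 2 \cdot 2 \left(-4\right) = \left(14 + 6^{2} \left(-4\right) 3\right) 4 \left(-4\right) = \left(14 + 36 \left(-4\right) 3\right) \left(-16\right) = \left(14 - 432\right) \left(-16\right) = \left(-418\right) \left(-16\right) = 6688$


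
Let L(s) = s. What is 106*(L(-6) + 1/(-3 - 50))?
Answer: -638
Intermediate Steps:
106*(L(-6) + 1/(-3 - 50)) = 106*(-6 + 1/(-3 - 50)) = 106*(-6 + 1/(-53)) = 106*(-6 - 1/53) = 106*(-319/53) = -638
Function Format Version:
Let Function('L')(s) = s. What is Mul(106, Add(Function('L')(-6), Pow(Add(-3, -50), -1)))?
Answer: -638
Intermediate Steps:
Mul(106, Add(Function('L')(-6), Pow(Add(-3, -50), -1))) = Mul(106, Add(-6, Pow(Add(-3, -50), -1))) = Mul(106, Add(-6, Pow(-53, -1))) = Mul(106, Add(-6, Rational(-1, 53))) = Mul(106, Rational(-319, 53)) = -638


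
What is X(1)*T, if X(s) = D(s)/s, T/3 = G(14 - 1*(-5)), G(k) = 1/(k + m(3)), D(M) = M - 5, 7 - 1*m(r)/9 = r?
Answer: -12/55 ≈ -0.21818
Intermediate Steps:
m(r) = 63 - 9*r
D(M) = -5 + M
G(k) = 1/(36 + k) (G(k) = 1/(k + (63 - 9*3)) = 1/(k + (63 - 27)) = 1/(k + 36) = 1/(36 + k))
T = 3/55 (T = 3/(36 + (14 - 1*(-5))) = 3/(36 + (14 + 5)) = 3/(36 + 19) = 3/55 ≈ 0.054545)
X(s) = (-5 + s)/s
X(1)*T = ((-5 + 1)/1)*(3/55) = (1*(-4))*(3/55) = -4*3/55 = -12/55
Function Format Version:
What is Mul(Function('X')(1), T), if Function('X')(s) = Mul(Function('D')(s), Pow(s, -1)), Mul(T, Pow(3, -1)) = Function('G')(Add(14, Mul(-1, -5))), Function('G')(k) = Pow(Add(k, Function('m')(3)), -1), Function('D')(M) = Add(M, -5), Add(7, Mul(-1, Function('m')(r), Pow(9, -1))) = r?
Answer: Rational(-12, 55) ≈ -0.21818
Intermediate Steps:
Function('m')(r) = Add(63, Mul(-9, r))
Function('D')(M) = Add(-5, M)
Function('G')(k) = Pow(Add(36, k), -1) (Function('G')(k) = Pow(Add(k, Add(63, Mul(-9, 3))), -1) = Pow(Add(k, Add(63, -27)), -1) = Pow(Add(k, 36), -1) = Pow(Add(36, k), -1))
T = Rational(3, 55) (T = Mul(3, Pow(Add(36, Add(14, Mul(-1, -5))), -1)) = Mul(3, Pow(Add(36, Add(14, 5)), -1)) = Mul(3, Pow(Add(36, 19), -1)) = Mul(3, Pow(55, -1)) = Mul(3, Rational(1, 55)) = Rational(3, 55) ≈ 0.054545)
Function('X')(s) = Mul(Pow(s, -1), Add(-5, s)) (Function('X')(s) = Mul(Add(-5, s), Pow(s, -1)) = Mul(Pow(s, -1), Add(-5, s)))
Mul(Function('X')(1), T) = Mul(Mul(Pow(1, -1), Add(-5, 1)), Rational(3, 55)) = Mul(Mul(1, -4), Rational(3, 55)) = Mul(-4, Rational(3, 55)) = Rational(-12, 55)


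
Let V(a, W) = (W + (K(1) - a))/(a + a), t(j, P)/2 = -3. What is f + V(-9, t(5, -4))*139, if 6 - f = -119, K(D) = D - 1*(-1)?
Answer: 1555/18 ≈ 86.389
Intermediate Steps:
K(D) = 1 + D (K(D) = D + 1 = 1 + D)
t(j, P) = -6 (t(j, P) = 2*(-3) = -6)
f = 125 (f = 6 - 1*(-119) = 6 + 119 = 125)
V(a, W) = (2 + W - a)/(2*a) (V(a, W) = (W + ((1 + 1) - a))/(a + a) = (W + (2 - a))/((2*a)) = (2 + W - a)*(1/(2*a)) = (2 + W - a)/(2*a))
f + V(-9, t(5, -4))*139 = 125 + ((½)*(2 - 6 - 1*(-9))/(-9))*139 = 125 + ((½)*(-⅑)*(2 - 6 + 9))*139 = 125 + ((½)*(-⅑)*5)*139 = 125 - 5/18*139 = 125 - 695/18 = 1555/18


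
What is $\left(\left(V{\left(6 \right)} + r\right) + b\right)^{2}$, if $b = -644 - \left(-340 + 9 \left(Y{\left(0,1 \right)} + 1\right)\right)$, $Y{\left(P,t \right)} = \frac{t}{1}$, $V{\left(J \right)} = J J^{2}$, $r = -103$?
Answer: $43681$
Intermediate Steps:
$V{\left(J \right)} = J^{3}$
$Y{\left(P,t \right)} = t$ ($Y{\left(P,t \right)} = t 1 = t$)
$b = -322$ ($b = -644 + \left(- 9 \left(1 + 1\right) + 340\right) = -644 + \left(\left(-9\right) 2 + 340\right) = -644 + \left(-18 + 340\right) = -644 + 322 = -322$)
$\left(\left(V{\left(6 \right)} + r\right) + b\right)^{2} = \left(\left(6^{3} - 103\right) - 322\right)^{2} = \left(\left(216 - 103\right) - 322\right)^{2} = \left(113 - 322\right)^{2} = \left(-209\right)^{2} = 43681$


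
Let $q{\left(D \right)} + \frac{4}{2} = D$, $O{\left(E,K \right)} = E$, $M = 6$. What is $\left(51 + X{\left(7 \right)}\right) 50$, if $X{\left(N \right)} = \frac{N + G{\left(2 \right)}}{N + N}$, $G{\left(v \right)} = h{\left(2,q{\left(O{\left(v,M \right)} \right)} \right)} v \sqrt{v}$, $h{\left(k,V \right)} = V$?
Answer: $2575$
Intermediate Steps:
$q{\left(D \right)} = -2 + D$
$G{\left(v \right)} = v^{\frac{3}{2}} \left(-2 + v\right)$ ($G{\left(v \right)} = \left(-2 + v\right) v \sqrt{v} = v \left(-2 + v\right) \sqrt{v} = v^{\frac{3}{2}} \left(-2 + v\right)$)
$X{\left(N \right)} = \frac{1}{2}$ ($X{\left(N \right)} = \frac{N + 2^{\frac{3}{2}} \left(-2 + 2\right)}{N + N} = \frac{N + 2 \sqrt{2} \cdot 0}{2 N} = \left(N + 0\right) \frac{1}{2 N} = N \frac{1}{2 N} = \frac{1}{2}$)
$\left(51 + X{\left(7 \right)}\right) 50 = \left(51 + \frac{1}{2}\right) 50 = \frac{103}{2} \cdot 50 = 2575$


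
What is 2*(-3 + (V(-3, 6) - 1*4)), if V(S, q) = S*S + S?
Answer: -2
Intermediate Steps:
V(S, q) = S + S**2 (V(S, q) = S**2 + S = S + S**2)
2*(-3 + (V(-3, 6) - 1*4)) = 2*(-3 + (-3*(1 - 3) - 1*4)) = 2*(-3 + (-3*(-2) - 4)) = 2*(-3 + (6 - 4)) = 2*(-3 + 2) = 2*(-1) = -2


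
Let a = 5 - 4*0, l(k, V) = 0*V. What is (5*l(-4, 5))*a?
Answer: 0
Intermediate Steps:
l(k, V) = 0
a = 5 (a = 5 + 0 = 5)
(5*l(-4, 5))*a = (5*0)*5 = 0*5 = 0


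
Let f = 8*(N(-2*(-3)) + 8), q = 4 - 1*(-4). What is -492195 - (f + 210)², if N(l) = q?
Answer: -606439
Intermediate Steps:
q = 8 (q = 4 + 4 = 8)
N(l) = 8
f = 128 (f = 8*(8 + 8) = 8*16 = 128)
-492195 - (f + 210)² = -492195 - (128 + 210)² = -492195 - 1*338² = -492195 - 1*114244 = -492195 - 114244 = -606439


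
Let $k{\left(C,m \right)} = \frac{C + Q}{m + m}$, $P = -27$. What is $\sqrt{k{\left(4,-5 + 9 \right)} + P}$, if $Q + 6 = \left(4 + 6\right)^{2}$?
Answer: $\frac{i \sqrt{59}}{2} \approx 3.8406 i$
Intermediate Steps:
$Q = 94$ ($Q = -6 + \left(4 + 6\right)^{2} = -6 + 10^{2} = -6 + 100 = 94$)
$k{\left(C,m \right)} = \frac{94 + C}{2 m}$ ($k{\left(C,m \right)} = \frac{C + 94}{m + m} = \frac{94 + C}{2 m}$)
$\sqrt{k{\left(4,-5 + 9 \right)} + P} = \sqrt{\frac{94 + 4}{2 \left(-5 + 9\right)} - 27} = \sqrt{\frac{1}{2} \cdot \frac{1}{4} \cdot 98 - 27} = \sqrt{\frac{49}{4} - 27} = \sqrt{- \frac{59}{4}} = \frac{i \sqrt{59}}{2}$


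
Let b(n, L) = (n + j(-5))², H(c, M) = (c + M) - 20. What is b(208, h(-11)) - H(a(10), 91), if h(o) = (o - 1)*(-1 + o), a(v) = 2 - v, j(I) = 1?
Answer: 43618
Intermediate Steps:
h(o) = (-1 + o)² (h(o) = (-1 + o)*(-1 + o) = (-1 + o)²)
H(c, M) = -20 + M + c (H(c, M) = (M + c) - 20 = -20 + M + c)
b(n, L) = (1 + n)² (b(n, L) = (n + 1)² = (1 + n)²)
b(208, h(-11)) - H(a(10), 91) = (1 + 208)² - (-20 + 91 + (2 - 1*10)) = 209² - (-20 + 91 + (2 - 10)) = 43681 - (-20 + 91 - 8) = 43681 - 1*63 = 43681 - 63 = 43618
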